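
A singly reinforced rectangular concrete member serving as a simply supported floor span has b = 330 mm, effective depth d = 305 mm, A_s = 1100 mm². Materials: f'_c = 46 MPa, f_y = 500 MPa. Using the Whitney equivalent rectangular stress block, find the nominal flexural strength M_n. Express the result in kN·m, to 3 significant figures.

T = A_s f_y = 1100 × 500 = 550000 N = 550 kN.
From C = T: a = T/(0.85 f'_c b) = 550000/(0.85 × 46 × 330) = 42.63 mm.
M_n = T(d − a/2) = 550 kN × (305 − 21.315) mm = 156.03 kN·m.

M_n ≈ 156 kN·m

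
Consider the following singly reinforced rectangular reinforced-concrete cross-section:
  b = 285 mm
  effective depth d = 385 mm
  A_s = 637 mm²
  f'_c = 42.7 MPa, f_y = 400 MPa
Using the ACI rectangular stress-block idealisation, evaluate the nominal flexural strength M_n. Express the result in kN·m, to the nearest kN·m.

T = A_s f_y = 637 × 400 = 254800 N = 254.8 kN.
From C = T: a = T/(0.85 f'_c b) = 254800/(0.85 × 42.7 × 285) = 24.63 mm.
M_n = T(d − a/2) = 254.8 kN × (385 − 12.315) mm = 94.96 kN·m.

M_n ≈ 95 kN·m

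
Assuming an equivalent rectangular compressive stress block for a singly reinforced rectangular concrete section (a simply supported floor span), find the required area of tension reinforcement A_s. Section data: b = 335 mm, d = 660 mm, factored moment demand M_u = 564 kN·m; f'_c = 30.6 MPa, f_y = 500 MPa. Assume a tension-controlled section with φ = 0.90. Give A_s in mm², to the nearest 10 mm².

A_s ≈ 2090 mm²

M_n = M_u/φ = 564/0.90 = 626.667 kN·m.
With M_n = 0.85 f'_c a b (d − a/2), solve the quadratic for a:
a = d − √(d² − 2M_n/(0.85 f'_c b)) = 660 − √(660² − 2 × 626.667×10⁶/(0.85 × 30.6 × 335)) = 119.85 mm.
A_s = 0.85 f'_c a b / f_y = 0.85 × 30.6 × 119.85 × 335 / 500 = 2088.6 mm².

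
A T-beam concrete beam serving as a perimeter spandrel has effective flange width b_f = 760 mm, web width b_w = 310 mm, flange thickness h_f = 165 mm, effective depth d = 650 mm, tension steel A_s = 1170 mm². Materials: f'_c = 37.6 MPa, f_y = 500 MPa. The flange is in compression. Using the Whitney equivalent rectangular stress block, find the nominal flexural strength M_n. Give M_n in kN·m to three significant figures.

M_n ≈ 373 kN·m

Tension: T = A_s f_y = 1170 × 500 = 585000 N.
Try a within the flange: a = T/(0.85 f'_c b_f) = 585000/(0.85 × 37.6 × 760) = 24.08 mm.
Since a = 24.08 ≤ h_f = 165 mm, the stress block lies entirely in the flange; analyse as a rectangular beam of width b_f.
M_n = T(d − a/2) = 585000 × (650 − 12.04) = 373.21 × 10⁶ N·mm.
M_n = 373.21 kN·m.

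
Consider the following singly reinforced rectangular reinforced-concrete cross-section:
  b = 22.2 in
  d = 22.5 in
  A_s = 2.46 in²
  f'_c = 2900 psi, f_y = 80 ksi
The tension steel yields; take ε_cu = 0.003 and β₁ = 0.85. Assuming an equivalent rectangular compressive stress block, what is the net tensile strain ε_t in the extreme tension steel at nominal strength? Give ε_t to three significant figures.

ε_t ≈ 0.0130

a = A_s f_y/(0.85 f'_c b) = 3.596 in.
β₁ = 0.85, so c = a/β₁ = 3.596/0.85 = 4.231 in.
From the linear strain diagram with ε_cu = 0.003: ε_t = 0.003 (d − c)/c = 0.003 × (22.5 − 4.231)/4.231 = 0.0130.
Since ε_t ≥ 0.005, the section is tension-controlled.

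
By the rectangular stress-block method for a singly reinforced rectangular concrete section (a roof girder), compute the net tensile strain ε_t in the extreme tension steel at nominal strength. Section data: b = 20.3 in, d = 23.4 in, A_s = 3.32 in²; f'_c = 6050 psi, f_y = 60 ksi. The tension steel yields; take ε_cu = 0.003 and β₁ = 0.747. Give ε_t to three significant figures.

a = A_s f_y/(0.85 f'_c b) = 1.908 in.
β₁ = 0.747, so c = a/β₁ = 1.908/0.747 = 2.554 in.
From the linear strain diagram with ε_cu = 0.003: ε_t = 0.003 (d − c)/c = 0.003 × (23.4 − 2.554)/2.554 = 0.0245.
Since ε_t ≥ 0.005, the section is tension-controlled.

ε_t ≈ 0.0245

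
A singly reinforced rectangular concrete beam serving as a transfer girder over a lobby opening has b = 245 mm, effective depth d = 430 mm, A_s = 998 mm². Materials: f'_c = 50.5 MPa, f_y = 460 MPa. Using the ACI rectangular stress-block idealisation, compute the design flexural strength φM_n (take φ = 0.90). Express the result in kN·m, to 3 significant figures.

φM_n ≈ 169 kN·m

T = A_s f_y = 998 × 460 = 459080 N = 459.08 kN.
From C = T: a = T/(0.85 f'_c b) = 459080/(0.85 × 50.5 × 245) = 43.65 mm.
M_n = T(d − a/2) = 459.08 kN × (430 − 21.825) mm = 187.38 kN·m.
φM_n = 0.90 × 187.38 = 168.64 kN·m.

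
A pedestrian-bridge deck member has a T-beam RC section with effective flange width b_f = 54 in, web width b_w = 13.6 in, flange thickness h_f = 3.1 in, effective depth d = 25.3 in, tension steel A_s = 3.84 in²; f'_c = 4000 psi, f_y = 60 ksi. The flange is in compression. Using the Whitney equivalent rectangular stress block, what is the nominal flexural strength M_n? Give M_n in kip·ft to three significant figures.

Tension: T = A_s f_y = 3.84 × 60 = 230.4 kips.
Try a within the flange: a = T/(0.85 f'_c b_f) = 230.4/(0.85 × 4 × 54) = 1.255 in.
Since a = 1.255 ≤ h_f = 3.1 in, the stress block lies entirely in the flange; analyse as a rectangular beam of width b_f.
M_n = T(d − a/2) = 230.4 × (25.3 − 0.6275) = 5684.5 kip·in.
M_n = 5684.5/12 = 473.71 kip·ft.

M_n ≈ 474 kip·ft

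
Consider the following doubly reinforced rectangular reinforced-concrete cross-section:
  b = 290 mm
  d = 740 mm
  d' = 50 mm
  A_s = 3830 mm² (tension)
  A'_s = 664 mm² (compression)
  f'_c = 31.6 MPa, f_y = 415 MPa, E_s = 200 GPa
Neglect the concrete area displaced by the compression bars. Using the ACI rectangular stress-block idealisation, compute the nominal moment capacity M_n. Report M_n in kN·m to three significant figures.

M_n ≈ 1050 kN·m

Assume both tension and compression steel yield.
Net tension couple steel: A_s − A'_s = 3166 mm².
a = (A_s − A'_s) f_y / (0.85 f'_c b) = 1313890/(0.85 × 31.6 × 290) = 168.68 mm.
c = a/β₁ = 168.68/0.824 = 204.71 mm; ε'_s = 0.003(c − d')/c = 0.0023 ≥ f_y/E_s = 0.0021, so compression steel does yield.
M_n = (A_s − A'_s) f_y (d − a/2) + A'_s f_y (d − d') = [1313890 × (740 − 84.34) + 275560 × (740 − 50)] × 10⁻⁶ = 861.47 + 190.14 = 1051.61 kN·m.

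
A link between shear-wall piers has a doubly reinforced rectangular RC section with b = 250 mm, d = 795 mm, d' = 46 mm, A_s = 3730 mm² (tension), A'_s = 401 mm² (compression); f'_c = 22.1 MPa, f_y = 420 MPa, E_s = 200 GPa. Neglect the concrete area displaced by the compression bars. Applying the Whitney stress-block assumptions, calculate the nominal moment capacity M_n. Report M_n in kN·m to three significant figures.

Assume both tension and compression steel yield.
Net tension couple steel: A_s − A'_s = 3329 mm².
a = (A_s − A'_s) f_y / (0.85 f'_c b) = 1398180/(0.85 × 22.1 × 250) = 297.72 mm.
c = a/β₁ = 297.72/0.85 = 350.26 mm; ε'_s = 0.003(c − d')/c = 0.0026 ≥ f_y/E_s = 0.0021, so compression steel does yield.
M_n = (A_s − A'_s) f_y (d − a/2) + A'_s f_y (d − d') = [1398180 × (795 − 148.86) + 168420 × (795 − 46)] × 10⁻⁶ = 903.42 + 126.15 = 1029.57 kN·m.

M_n ≈ 1030 kN·m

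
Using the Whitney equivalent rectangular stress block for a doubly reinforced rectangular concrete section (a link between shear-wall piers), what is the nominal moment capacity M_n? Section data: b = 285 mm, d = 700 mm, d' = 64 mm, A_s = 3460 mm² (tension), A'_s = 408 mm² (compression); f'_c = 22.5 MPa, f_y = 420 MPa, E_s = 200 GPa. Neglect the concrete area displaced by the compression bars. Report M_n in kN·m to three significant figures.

Assume both tension and compression steel yield.
Net tension couple steel: A_s − A'_s = 3052 mm².
a = (A_s − A'_s) f_y / (0.85 f'_c b) = 1281840/(0.85 × 22.5 × 285) = 235.17 mm.
c = a/β₁ = 235.17/0.85 = 276.67 mm; ε'_s = 0.003(c − d')/c = 0.0023 ≥ f_y/E_s = 0.0021, so compression steel does yield.
M_n = (A_s − A'_s) f_y (d − a/2) + A'_s f_y (d − d') = [1281840 × (700 − 117.585) + 171360 × (700 − 64)] × 10⁻⁶ = 746.56 + 108.98 = 855.54 kN·m.

M_n ≈ 856 kN·m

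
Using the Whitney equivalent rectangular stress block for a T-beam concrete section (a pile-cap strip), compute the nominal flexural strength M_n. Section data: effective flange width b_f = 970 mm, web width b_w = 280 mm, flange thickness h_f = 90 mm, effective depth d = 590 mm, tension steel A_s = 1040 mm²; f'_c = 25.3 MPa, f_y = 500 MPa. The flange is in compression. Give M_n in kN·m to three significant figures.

M_n ≈ 300 kN·m

Tension: T = A_s f_y = 1040 × 500 = 520000 N.
Try a within the flange: a = T/(0.85 f'_c b_f) = 520000/(0.85 × 25.3 × 970) = 24.93 mm.
Since a = 24.93 ≤ h_f = 90 mm, the stress block lies entirely in the flange; analyse as a rectangular beam of width b_f.
M_n = T(d − a/2) = 520000 × (590 − 12.465) = 300.32 × 10⁶ N·mm.
M_n = 300.32 kN·m.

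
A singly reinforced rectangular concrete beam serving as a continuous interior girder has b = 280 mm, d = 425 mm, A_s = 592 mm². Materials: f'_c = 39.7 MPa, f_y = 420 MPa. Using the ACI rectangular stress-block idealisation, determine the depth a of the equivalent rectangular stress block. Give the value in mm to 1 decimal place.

a ≈ 26.3 mm

T = A_s f_y = 592 × 420 = 248640 N = 248.64 kN.
Setting C = 0.85 f'_c a b equal to T: a = 248640/(0.85 × 39.7 × 280) = 26.3 mm.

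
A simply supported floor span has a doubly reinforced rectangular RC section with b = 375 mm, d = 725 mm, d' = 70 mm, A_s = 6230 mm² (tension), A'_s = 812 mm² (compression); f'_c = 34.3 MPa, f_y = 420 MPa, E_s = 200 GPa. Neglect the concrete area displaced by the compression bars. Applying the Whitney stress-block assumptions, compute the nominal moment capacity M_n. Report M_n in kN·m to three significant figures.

M_n ≈ 1640 kN·m

Assume both tension and compression steel yield.
Net tension couple steel: A_s − A'_s = 5418 mm².
a = (A_s − A'_s) f_y / (0.85 f'_c b) = 2275560/(0.85 × 34.3 × 375) = 208.13 mm.
c = a/β₁ = 208.13/0.805 = 258.55 mm; ε'_s = 0.003(c − d')/c = 0.0022 ≥ f_y/E_s = 0.0021, so compression steel does yield.
M_n = (A_s − A'_s) f_y (d − a/2) + A'_s f_y (d − d') = [2275560 × (725 − 104.065) + 341040 × (725 − 70)] × 10⁻⁶ = 1412.97 + 223.38 = 1636.35 kN·m.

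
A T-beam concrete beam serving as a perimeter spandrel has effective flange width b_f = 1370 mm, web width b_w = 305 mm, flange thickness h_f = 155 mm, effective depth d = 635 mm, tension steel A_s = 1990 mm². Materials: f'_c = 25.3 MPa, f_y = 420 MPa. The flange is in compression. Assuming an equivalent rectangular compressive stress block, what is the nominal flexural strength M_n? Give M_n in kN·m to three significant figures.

Tension: T = A_s f_y = 1990 × 420 = 835800 N.
Try a within the flange: a = T/(0.85 f'_c b_f) = 835800/(0.85 × 25.3 × 1370) = 28.37 mm.
Since a = 28.37 ≤ h_f = 155 mm, the stress block lies entirely in the flange; analyse as a rectangular beam of width b_f.
M_n = T(d − a/2) = 835800 × (635 − 14.185) = 518.88 × 10⁶ N·mm.
M_n = 518.88 kN·m.

M_n ≈ 519 kN·m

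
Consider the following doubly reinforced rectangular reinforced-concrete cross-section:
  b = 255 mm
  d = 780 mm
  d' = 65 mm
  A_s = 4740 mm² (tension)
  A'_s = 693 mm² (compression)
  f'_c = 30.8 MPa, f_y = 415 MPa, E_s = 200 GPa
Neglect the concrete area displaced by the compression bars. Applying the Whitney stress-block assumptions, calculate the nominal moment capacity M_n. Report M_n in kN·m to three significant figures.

M_n ≈ 1300 kN·m

Assume both tension and compression steel yield.
Net tension couple steel: A_s − A'_s = 4047 mm².
a = (A_s − A'_s) f_y / (0.85 f'_c b) = 1679505/(0.85 × 30.8 × 255) = 251.58 mm.
c = a/β₁ = 251.58/0.83 = 303.11 mm; ε'_s = 0.003(c − d')/c = 0.0024 ≥ f_y/E_s = 0.0021, so compression steel does yield.
M_n = (A_s − A'_s) f_y (d − a/2) + A'_s f_y (d − d') = [1679505 × (780 − 125.79) + 287595 × (780 − 65)] × 10⁻⁶ = 1098.75 + 205.63 = 1304.38 kN·m.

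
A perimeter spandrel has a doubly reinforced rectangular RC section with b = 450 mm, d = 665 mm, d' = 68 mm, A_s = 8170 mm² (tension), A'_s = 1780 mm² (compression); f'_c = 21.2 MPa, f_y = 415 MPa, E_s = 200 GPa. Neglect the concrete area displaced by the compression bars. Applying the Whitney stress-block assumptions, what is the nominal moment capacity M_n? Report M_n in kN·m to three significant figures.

Assume both tension and compression steel yield.
Net tension couple steel: A_s − A'_s = 6390 mm².
a = (A_s − A'_s) f_y / (0.85 f'_c b) = 2651850/(0.85 × 21.2 × 450) = 327.03 mm.
c = a/β₁ = 327.03/0.85 = 384.74 mm; ε'_s = 0.003(c − d')/c = 0.0025 ≥ f_y/E_s = 0.0021, so compression steel does yield.
M_n = (A_s − A'_s) f_y (d − a/2) + A'_s f_y (d − d') = [2651850 × (665 − 163.515) + 738700 × (665 − 68)] × 10⁻⁶ = 1329.86 + 441.00 = 1770.86 kN·m.

M_n ≈ 1770 kN·m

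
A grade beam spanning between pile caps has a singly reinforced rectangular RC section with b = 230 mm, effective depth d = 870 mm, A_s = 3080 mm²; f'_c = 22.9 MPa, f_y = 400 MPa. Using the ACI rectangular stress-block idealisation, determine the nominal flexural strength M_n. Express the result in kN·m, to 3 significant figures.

T = A_s f_y = 3080 × 400 = 1232000 N = 1232 kN.
From C = T: a = T/(0.85 f'_c b) = 1232000/(0.85 × 22.9 × 230) = 275.19 mm.
M_n = T(d − a/2) = 1232 kN × (870 − 137.595) mm = 902.32 kN·m.

M_n ≈ 902 kN·m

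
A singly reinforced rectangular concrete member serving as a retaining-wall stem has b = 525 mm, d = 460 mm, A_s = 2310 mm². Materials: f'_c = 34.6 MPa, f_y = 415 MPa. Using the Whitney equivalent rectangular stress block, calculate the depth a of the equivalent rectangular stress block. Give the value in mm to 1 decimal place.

a ≈ 62.1 mm

T = A_s f_y = 2310 × 415 = 958650 N = 958.65 kN.
Setting C = 0.85 f'_c a b equal to T: a = 958650/(0.85 × 34.6 × 525) = 62.1 mm.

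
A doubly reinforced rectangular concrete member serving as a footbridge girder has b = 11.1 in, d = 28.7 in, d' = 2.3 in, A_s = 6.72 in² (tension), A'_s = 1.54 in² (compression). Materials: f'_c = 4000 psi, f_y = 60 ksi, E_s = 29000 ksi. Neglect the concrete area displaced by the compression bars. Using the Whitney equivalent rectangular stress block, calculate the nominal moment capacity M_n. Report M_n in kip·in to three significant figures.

Assume both steels yield.
a = (A_s − A'_s) f_y/(0.85 f'_c b) = (6.72 − 1.54) × 60/(0.85 × 4 × 11.1) = 8.235 in.
c = a/β₁ = 8.235/0.85 = 9.688 in; ε'_s = 0.003(c − d')/c = 0.0023 ≥ ε_y = 0.0021, so the compression steel yields.
M_n = (A_s − A'_s) f_y (d − a/2) + A'_s f_y (d − d') = 310.8 × (28.7 − 4.1175) + 92.4 × (28.7 − 2.3) = 7640.2 + 2439.4 = 10079.6 kip·in.

M_n ≈ 10100 kip·in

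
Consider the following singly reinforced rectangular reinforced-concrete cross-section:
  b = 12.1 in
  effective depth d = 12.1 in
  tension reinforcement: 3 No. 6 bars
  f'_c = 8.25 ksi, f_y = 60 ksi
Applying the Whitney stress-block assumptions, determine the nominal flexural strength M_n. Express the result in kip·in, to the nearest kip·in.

A_s = 3 × 0.44 = 1.32 in².
T = A_s f_y = 1.32 × 60 = 79.2 kips.
a = T/(0.85 f'_c b) = 79.2/(0.85 × 8.25 × 12.1) = 0.933 in.
M_n = T(d − a/2) = 79.2 × (12.1 − 0.4665) = 921.4 kip·in.

M_n ≈ 921 kip·in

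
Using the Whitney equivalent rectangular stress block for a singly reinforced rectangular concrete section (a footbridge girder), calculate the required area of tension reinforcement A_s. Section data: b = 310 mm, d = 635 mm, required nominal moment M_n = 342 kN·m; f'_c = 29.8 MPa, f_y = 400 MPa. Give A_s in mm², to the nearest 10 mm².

With M_n = 0.85 f'_c a b (d − a/2), solve the quadratic for a:
a = d − √(d² − 2M_n/(0.85 f'_c b)) = 635 − √(635² − 2 × 342×10⁶/(0.85 × 29.8 × 310)) = 72.76 mm.
A_s = 0.85 f'_c a b / f_y = 0.85 × 29.8 × 72.76 × 310 / 400 = 1428.3 mm².

A_s ≈ 1430 mm²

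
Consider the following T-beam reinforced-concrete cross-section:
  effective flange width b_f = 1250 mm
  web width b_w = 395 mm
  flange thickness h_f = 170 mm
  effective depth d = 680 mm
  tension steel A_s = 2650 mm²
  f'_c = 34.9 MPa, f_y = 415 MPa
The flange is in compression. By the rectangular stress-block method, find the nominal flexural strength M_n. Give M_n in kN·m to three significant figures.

M_n ≈ 732 kN·m

Tension: T = A_s f_y = 2650 × 415 = 1099750 N.
Try a within the flange: a = T/(0.85 f'_c b_f) = 1099750/(0.85 × 34.9 × 1250) = 29.66 mm.
Since a = 29.66 ≤ h_f = 170 mm, the stress block lies entirely in the flange; analyse as a rectangular beam of width b_f.
M_n = T(d − a/2) = 1099750 × (680 − 14.83) = 731.52 × 10⁶ N·mm.
M_n = 731.52 kN·m.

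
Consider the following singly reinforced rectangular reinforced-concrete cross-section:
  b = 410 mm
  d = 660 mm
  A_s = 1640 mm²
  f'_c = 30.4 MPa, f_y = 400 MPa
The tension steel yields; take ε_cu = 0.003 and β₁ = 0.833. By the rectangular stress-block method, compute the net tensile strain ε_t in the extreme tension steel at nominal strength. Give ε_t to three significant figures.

ε_t ≈ 0.0236

a = A_s f_y/(0.85 f'_c b) = 61.92 mm.
β₁ = 0.833, so c = a/β₁ = 61.92/0.833 = 74.33 mm.
From the linear strain diagram with ε_cu = 0.003: ε_t = 0.003 (d − c)/c = 0.003 × (660 − 74.33)/74.33 = 0.0236.
Since ε_t ≥ 0.005, the section is tension-controlled.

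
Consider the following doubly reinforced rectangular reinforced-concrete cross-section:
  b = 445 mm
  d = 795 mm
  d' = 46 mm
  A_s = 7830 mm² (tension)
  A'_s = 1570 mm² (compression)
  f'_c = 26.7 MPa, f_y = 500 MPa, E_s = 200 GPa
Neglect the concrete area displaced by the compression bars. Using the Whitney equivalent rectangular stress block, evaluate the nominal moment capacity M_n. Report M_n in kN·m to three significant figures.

Assume both tension and compression steel yield.
Net tension couple steel: A_s − A'_s = 6260 mm².
a = (A_s − A'_s) f_y / (0.85 f'_c b) = 3130000/(0.85 × 26.7 × 445) = 309.92 mm.
c = a/β₁ = 309.92/0.85 = 364.61 mm; ε'_s = 0.003(c − d')/c = 0.0026 ≥ f_y/E_s = 0.0025, so compression steel does yield.
M_n = (A_s − A'_s) f_y (d − a/2) + A'_s f_y (d − d') = [3130000 × (795 − 154.96) + 785000 × (795 − 46)] × 10⁻⁶ = 2003.33 + 587.97 = 2591.30 kN·m.

M_n ≈ 2590 kN·m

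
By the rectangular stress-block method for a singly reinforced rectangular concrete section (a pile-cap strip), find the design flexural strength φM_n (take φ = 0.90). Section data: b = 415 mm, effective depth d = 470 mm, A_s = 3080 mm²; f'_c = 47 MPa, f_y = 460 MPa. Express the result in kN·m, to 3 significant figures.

T = A_s f_y = 3080 × 460 = 1416800 N = 1416.8 kN.
From C = T: a = T/(0.85 f'_c b) = 1416800/(0.85 × 47 × 415) = 85.46 mm.
M_n = T(d − a/2) = 1416.8 kN × (470 − 42.73) mm = 605.36 kN·m.
φM_n = 0.90 × 605.36 = 544.82 kN·m.

φM_n ≈ 545 kN·m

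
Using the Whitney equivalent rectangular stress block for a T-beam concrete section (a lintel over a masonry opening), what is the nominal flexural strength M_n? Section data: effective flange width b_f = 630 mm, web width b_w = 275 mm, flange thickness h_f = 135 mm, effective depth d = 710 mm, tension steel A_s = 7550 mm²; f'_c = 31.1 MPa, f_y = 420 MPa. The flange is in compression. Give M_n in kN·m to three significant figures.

Tension: T = A_s f_y = 7550 × 420 = 3171000 N.
Try a within the flange: a = T/(0.85 f'_c b_f) = 3171000/(0.85 × 31.1 × 630) = 190.40 mm.
a = 190.40 > h_f = 135 mm: the block extends into the web. Split into flange-overhang and web parts.
C_f = 0.85 f'_c (b_f − b_w) h_f = 0.85 × 31.1 × (630 − 275) × 135 = 1266897 N.
Remaining web compression depth: a_w = (T − C_f)/(0.85 f'_c b_w) = (3171000 − 1266897)/(0.85 × 31.1 × 275) = 261.93 mm.
M_n = C_f(d − h_f/2) + (T − C_f)(d − a_w/2) = 1266897 × (710 − 67.5) + 1904103 × (710 − 130.965) = 813.98 + 1102.54 = 1916.52 × 10⁶ N·mm.
M_n = 1916.52 kN·m.

M_n ≈ 1920 kN·m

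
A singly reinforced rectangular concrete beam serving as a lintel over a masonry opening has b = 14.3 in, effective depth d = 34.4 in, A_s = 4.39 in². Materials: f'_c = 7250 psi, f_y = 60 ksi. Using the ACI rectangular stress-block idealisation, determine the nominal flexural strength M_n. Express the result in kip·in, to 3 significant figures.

T = A_s f_y = 4.39 × 60 = 263.4 kips.
a = T/(0.85 f'_c b) = 263.4/(0.85 × 7.25 × 14.3) = 2.989 in.
M_n = T(d − a/2) = 263.4 × (34.4 − 1.4945) = 8667.3 kip·in.

M_n ≈ 8670 kip·in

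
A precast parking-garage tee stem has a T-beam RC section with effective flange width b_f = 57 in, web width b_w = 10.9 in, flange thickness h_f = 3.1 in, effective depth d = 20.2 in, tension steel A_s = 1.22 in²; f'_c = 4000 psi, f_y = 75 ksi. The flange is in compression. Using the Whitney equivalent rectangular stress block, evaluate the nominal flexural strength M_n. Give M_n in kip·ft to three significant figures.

Tension: T = A_s f_y = 1.22 × 75 = 91.5 kips.
Try a within the flange: a = T/(0.85 f'_c b_f) = 91.5/(0.85 × 4 × 57) = 0.472 in.
Since a = 0.472 ≤ h_f = 3.1 in, the stress block lies entirely in the flange; analyse as a rectangular beam of width b_f.
M_n = T(d − a/2) = 91.5 × (20.2 − 0.236) = 1826.7 kip·in.
M_n = 1826.7/12 = 152.23 kip·ft.

M_n ≈ 152 kip·ft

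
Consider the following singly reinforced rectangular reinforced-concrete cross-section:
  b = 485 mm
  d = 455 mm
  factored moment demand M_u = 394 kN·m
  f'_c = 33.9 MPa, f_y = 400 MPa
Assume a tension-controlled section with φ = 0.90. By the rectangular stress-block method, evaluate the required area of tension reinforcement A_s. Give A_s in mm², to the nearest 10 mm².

A_s ≈ 2620 mm²

M_n = M_u/φ = 394/0.90 = 437.778 kN·m.
With M_n = 0.85 f'_c a b (d − a/2), solve the quadratic for a:
a = d − √(d² − 2M_n/(0.85 f'_c b)) = 455 − √(455² − 2 × 437.778×10⁶/(0.85 × 33.9 × 485)) = 75.03 mm.
A_s = 0.85 f'_c a b / f_y = 0.85 × 33.9 × 75.03 × 485 / 400 = 2621.4 mm².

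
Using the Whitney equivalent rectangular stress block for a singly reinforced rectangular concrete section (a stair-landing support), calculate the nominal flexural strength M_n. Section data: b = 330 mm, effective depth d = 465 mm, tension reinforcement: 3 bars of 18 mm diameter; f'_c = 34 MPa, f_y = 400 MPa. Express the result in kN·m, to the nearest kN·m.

A_s = 3 × 254 = 762 mm².
T = A_s f_y = 762 × 400 = 304800 N = 304.8 kN.
From C = T: a = T/(0.85 f'_c b) = 304800/(0.85 × 34 × 330) = 31.96 mm.
M_n = T(d − a/2) = 304.8 kN × (465 − 15.98) mm = 136.86 kN·m.

M_n ≈ 137 kN·m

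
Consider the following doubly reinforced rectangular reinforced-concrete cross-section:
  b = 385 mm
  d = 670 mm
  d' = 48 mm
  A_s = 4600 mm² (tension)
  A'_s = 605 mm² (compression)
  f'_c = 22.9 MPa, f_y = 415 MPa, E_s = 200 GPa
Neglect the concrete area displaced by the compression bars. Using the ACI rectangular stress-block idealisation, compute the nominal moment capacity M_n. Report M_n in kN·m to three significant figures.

M_n ≈ 1080 kN·m

Assume both tension and compression steel yield.
Net tension couple steel: A_s − A'_s = 3995 mm².
a = (A_s − A'_s) f_y / (0.85 f'_c b) = 1657925/(0.85 × 22.9 × 385) = 221.23 mm.
c = a/β₁ = 221.23/0.85 = 260.27 mm; ε'_s = 0.003(c − d')/c = 0.0024 ≥ f_y/E_s = 0.0021, so compression steel does yield.
M_n = (A_s − A'_s) f_y (d − a/2) + A'_s f_y (d − d') = [1657925 × (670 − 110.615) + 251075 × (670 − 48)] × 10⁻⁶ = 927.42 + 156.17 = 1083.59 kN·m.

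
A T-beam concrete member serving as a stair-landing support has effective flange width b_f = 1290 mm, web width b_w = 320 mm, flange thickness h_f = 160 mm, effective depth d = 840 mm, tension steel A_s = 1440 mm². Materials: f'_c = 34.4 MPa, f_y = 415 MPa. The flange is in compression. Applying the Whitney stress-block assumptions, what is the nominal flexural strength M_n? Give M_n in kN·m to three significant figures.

M_n ≈ 497 kN·m

Tension: T = A_s f_y = 1440 × 415 = 597600 N.
Try a within the flange: a = T/(0.85 f'_c b_f) = 597600/(0.85 × 34.4 × 1290) = 15.84 mm.
Since a = 15.84 ≤ h_f = 160 mm, the stress block lies entirely in the flange; analyse as a rectangular beam of width b_f.
M_n = T(d − a/2) = 597600 × (840 − 7.92) = 497.25 × 10⁶ N·mm.
M_n = 497.25 kN·m.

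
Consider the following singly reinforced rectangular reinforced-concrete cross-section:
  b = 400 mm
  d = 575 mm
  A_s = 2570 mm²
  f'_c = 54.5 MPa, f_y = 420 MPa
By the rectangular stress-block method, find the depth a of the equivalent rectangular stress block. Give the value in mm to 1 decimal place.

T = A_s f_y = 2570 × 420 = 1079400 N = 1079.4 kN.
Setting C = 0.85 f'_c a b equal to T: a = 1079400/(0.85 × 54.5 × 400) = 58.3 mm.

a ≈ 58.3 mm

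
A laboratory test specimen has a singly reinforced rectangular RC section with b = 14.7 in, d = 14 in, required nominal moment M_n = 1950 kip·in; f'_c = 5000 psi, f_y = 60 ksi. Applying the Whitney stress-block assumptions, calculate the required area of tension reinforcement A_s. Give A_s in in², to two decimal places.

From M_n = 0.85 f'_c a b (d − a/2):
a = d − √(d² − 2M_n/(0.85 f'_c b)) = 14 − √(14² − 2 × 1950/(0.85 × 5 × 14.7)) = 2.443 in.
A_s = 0.85 f'_c a b / f_y = 0.85 × 5 × 2.443 × 14.7 / 60 = 2.544 in².

A_s ≈ 2.54 in²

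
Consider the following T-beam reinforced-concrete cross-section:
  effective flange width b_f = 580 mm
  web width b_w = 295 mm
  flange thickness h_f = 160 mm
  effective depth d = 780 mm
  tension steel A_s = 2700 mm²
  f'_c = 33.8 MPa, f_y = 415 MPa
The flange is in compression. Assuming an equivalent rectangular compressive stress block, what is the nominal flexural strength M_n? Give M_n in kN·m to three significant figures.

M_n ≈ 836 kN·m

Tension: T = A_s f_y = 2700 × 415 = 1120500 N.
Try a within the flange: a = T/(0.85 f'_c b_f) = 1120500/(0.85 × 33.8 × 580) = 67.24 mm.
Since a = 67.24 ≤ h_f = 160 mm, the stress block lies entirely in the flange; analyse as a rectangular beam of width b_f.
M_n = T(d − a/2) = 1120500 × (780 − 33.62) = 836.32 × 10⁶ N·mm.
M_n = 836.32 kN·m.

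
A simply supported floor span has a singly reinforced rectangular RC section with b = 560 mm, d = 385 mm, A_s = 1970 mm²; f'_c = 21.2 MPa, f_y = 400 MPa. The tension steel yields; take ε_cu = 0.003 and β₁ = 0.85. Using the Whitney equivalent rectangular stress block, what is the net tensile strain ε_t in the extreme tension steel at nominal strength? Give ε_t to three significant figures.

a = A_s f_y/(0.85 f'_c b) = 78.09 mm.
β₁ = 0.85, so c = a/β₁ = 78.09/0.85 = 91.87 mm.
From the linear strain diagram with ε_cu = 0.003: ε_t = 0.003 (d − c)/c = 0.003 × (385 − 91.87)/91.87 = 0.00957.
Since ε_t ≥ 0.005, the section is tension-controlled.

ε_t ≈ 0.00957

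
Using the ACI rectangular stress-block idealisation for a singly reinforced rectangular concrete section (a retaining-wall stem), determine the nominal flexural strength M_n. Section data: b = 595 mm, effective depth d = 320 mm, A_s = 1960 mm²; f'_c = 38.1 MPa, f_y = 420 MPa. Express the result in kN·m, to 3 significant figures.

T = A_s f_y = 1960 × 420 = 823200 N = 823.2 kN.
From C = T: a = T/(0.85 f'_c b) = 823200/(0.85 × 38.1 × 595) = 42.72 mm.
M_n = T(d − a/2) = 823.2 kN × (320 − 21.36) mm = 245.84 kN·m.

M_n ≈ 246 kN·m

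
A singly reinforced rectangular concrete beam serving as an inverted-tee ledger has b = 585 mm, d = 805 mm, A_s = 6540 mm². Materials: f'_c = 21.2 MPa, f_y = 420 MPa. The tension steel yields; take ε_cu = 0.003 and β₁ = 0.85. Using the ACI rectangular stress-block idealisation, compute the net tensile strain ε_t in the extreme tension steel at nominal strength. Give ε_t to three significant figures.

a = A_s f_y/(0.85 f'_c b) = 260.57 mm.
β₁ = 0.85, so c = a/β₁ = 260.57/0.85 = 306.55 mm.
From the linear strain diagram with ε_cu = 0.003: ε_t = 0.003 (d − c)/c = 0.003 × (805 − 306.55)/306.55 = 0.00488.
ε_t is between 0.004 and 0.005 — transition zone.

ε_t ≈ 0.00488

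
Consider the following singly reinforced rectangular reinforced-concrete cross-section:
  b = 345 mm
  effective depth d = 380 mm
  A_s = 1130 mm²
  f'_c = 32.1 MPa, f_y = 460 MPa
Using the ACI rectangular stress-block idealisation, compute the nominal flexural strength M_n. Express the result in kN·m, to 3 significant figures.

T = A_s f_y = 1130 × 460 = 519800 N = 519.8 kN.
From C = T: a = T/(0.85 f'_c b) = 519800/(0.85 × 32.1 × 345) = 55.22 mm.
M_n = T(d − a/2) = 519.8 kN × (380 − 27.61) mm = 183.17 kN·m.

M_n ≈ 183 kN·m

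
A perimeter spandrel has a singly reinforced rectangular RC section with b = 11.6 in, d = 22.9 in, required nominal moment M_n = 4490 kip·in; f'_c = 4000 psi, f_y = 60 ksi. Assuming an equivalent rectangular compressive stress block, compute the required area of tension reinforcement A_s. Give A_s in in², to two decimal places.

From M_n = 0.85 f'_c a b (d − a/2):
a = d − √(d² − 2M_n/(0.85 f'_c b)) = 22.9 − √(22.9² − 2 × 4490/(0.85 × 4 × 11.6)) = 5.674 in.
A_s = 0.85 f'_c a b / f_y = 0.85 × 4 × 5.674 × 11.6 / 60 = 3.730 in².

A_s ≈ 3.73 in²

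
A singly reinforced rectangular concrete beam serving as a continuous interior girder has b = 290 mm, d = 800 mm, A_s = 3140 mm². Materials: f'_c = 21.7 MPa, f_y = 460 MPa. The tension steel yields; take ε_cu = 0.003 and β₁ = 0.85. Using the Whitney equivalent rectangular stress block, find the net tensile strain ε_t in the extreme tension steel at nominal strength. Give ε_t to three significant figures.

a = A_s f_y/(0.85 f'_c b) = 270.03 mm.
β₁ = 0.85, so c = a/β₁ = 270.03/0.85 = 317.68 mm.
From the linear strain diagram with ε_cu = 0.003: ε_t = 0.003 (d − c)/c = 0.003 × (800 − 317.68)/317.68 = 0.00455.
ε_t is between 0.004 and 0.005 — transition zone.

ε_t ≈ 0.00455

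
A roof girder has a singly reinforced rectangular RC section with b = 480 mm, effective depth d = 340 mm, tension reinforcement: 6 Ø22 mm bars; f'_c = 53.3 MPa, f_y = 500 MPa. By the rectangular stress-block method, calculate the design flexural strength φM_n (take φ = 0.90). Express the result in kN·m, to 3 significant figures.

A_s = 6 × 380 = 2280 mm².
T = A_s f_y = 2280 × 500 = 1140000 N = 1140 kN.
From C = T: a = T/(0.85 f'_c b) = 1140000/(0.85 × 53.3 × 480) = 52.42 mm.
M_n = T(d − a/2) = 1140 kN × (340 − 26.21) mm = 357.72 kN·m.
φM_n = 0.90 × 357.72 = 321.95 kN·m.

φM_n ≈ 322 kN·m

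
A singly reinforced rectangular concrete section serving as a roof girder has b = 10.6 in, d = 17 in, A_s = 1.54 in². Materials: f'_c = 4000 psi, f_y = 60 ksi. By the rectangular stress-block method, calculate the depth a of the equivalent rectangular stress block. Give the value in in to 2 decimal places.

T = A_s f_y = 1.54 × 60 = 92.4 kips.
a = T/(0.85 f'_c b) = 92.4/(0.85 × 4 × 10.6) = 2.56 in.

a ≈ 2.56 in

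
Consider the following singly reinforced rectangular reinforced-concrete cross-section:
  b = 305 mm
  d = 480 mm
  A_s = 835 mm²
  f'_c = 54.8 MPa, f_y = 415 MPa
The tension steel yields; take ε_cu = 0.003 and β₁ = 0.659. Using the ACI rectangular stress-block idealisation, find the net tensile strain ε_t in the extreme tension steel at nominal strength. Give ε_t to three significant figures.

ε_t ≈ 0.0359

a = A_s f_y/(0.85 f'_c b) = 24.39 mm.
β₁ = 0.659, so c = a/β₁ = 24.39/0.659 = 37.01 mm.
From the linear strain diagram with ε_cu = 0.003: ε_t = 0.003 (d − c)/c = 0.003 × (480 − 37.01)/37.01 = 0.0359.
Since ε_t ≥ 0.005, the section is tension-controlled.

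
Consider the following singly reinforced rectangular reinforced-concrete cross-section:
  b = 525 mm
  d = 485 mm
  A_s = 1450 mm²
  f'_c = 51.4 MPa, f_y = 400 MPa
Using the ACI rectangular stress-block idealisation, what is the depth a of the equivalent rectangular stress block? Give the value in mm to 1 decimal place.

a ≈ 25.3 mm

T = A_s f_y = 1450 × 400 = 580000 N = 580 kN.
Setting C = 0.85 f'_c a b equal to T: a = 580000/(0.85 × 51.4 × 525) = 25.3 mm.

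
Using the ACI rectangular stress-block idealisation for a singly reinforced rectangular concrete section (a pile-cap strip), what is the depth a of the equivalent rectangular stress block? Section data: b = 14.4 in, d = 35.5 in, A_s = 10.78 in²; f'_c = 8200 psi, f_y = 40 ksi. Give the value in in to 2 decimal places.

T = A_s f_y = 10.78 × 40 = 431.2 kips.
a = T/(0.85 f'_c b) = 431.2/(0.85 × 8.2 × 14.4) = 4.30 in.

a ≈ 4.30 in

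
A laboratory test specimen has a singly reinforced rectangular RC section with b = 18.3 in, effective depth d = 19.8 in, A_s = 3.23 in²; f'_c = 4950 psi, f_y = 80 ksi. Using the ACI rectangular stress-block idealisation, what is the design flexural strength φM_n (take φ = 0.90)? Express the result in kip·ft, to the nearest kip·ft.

φM_n ≈ 351 kip·ft

T = A_s f_y = 3.23 × 80 = 258.4 kips.
a = T/(0.85 f'_c b) = 258.4/(0.85 × 4.95 × 18.3) = 3.356 in.
M_n = T(d − a/2) = 258.4 × (19.8 − 1.678) = 4682.7 kip·in = 4682.7/12 = 390.23 kip·ft.
φM_n = 0.90 × 390.23 = 351.21 kip·ft.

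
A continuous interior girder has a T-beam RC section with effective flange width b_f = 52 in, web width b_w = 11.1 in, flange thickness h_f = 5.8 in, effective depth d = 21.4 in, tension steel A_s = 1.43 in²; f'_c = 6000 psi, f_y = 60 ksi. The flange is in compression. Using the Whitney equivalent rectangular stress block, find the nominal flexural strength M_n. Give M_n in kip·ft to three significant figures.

M_n ≈ 152 kip·ft

Tension: T = A_s f_y = 1.43 × 60 = 85.8 kips.
Try a within the flange: a = T/(0.85 f'_c b_f) = 85.8/(0.85 × 6 × 52) = 0.324 in.
Since a = 0.324 ≤ h_f = 5.8 in, the stress block lies entirely in the flange; analyse as a rectangular beam of width b_f.
M_n = T(d − a/2) = 85.8 × (21.4 − 0.162) = 1822.2 kip·in.
M_n = 1822.2/12 = 151.85 kip·ft.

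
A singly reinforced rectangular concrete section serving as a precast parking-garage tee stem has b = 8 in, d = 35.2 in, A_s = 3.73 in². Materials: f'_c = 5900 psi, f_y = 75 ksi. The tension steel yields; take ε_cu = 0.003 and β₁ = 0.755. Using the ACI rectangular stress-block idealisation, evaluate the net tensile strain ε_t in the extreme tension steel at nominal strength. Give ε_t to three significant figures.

a = A_s f_y/(0.85 f'_c b) = 6.973 in.
β₁ = 0.755, so c = a/β₁ = 6.973/0.755 = 9.236 in.
From the linear strain diagram with ε_cu = 0.003: ε_t = 0.003 (d − c)/c = 0.003 × (35.2 − 9.236)/9.236 = 0.00843.
Since ε_t ≥ 0.005, the section is tension-controlled.

ε_t ≈ 0.00843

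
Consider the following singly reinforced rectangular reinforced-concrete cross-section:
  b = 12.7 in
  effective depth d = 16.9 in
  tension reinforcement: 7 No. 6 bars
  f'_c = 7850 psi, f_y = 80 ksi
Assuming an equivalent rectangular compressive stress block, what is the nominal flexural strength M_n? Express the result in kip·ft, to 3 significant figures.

A_s = 7 × 0.44 = 3.08 in².
T = A_s f_y = 3.08 × 80 = 246.4 kips.
a = T/(0.85 f'_c b) = 246.4/(0.85 × 7.85 × 12.7) = 2.908 in.
M_n = T(d − a/2) = 246.4 × (16.9 − 1.454) = 3805.9 kip·in = 3805.9/12 = 317.16 kip·ft.

M_n ≈ 317 kip·ft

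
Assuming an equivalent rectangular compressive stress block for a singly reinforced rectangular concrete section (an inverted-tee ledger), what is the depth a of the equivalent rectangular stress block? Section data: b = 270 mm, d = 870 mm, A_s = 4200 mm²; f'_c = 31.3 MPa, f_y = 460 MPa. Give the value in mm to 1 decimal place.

a ≈ 269.0 mm

T = A_s f_y = 4200 × 460 = 1932000 N = 1932 kN.
Setting C = 0.85 f'_c a b equal to T: a = 1932000/(0.85 × 31.3 × 270) = 269.0 mm.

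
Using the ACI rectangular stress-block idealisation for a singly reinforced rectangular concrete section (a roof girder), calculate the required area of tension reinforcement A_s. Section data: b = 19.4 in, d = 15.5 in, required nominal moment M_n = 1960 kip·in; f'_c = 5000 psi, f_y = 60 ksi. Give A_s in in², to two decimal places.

From M_n = 0.85 f'_c a b (d − a/2):
a = d − √(d² − 2M_n/(0.85 f'_c b)) = 15.5 − √(15.5² − 2 × 1960/(0.85 × 5 × 19.4)) = 1.618 in.
A_s = 0.85 f'_c a b / f_y = 0.85 × 5 × 1.618 × 19.4 / 60 = 2.223 in².

A_s ≈ 2.22 in²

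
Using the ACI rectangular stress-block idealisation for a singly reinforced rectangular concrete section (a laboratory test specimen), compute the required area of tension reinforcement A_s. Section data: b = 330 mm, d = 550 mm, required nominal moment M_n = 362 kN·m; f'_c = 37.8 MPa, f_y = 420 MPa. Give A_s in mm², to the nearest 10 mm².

With M_n = 0.85 f'_c a b (d − a/2), solve the quadratic for a:
a = d − √(d² − 2M_n/(0.85 f'_c b)) = 550 − √(550² − 2 × 362×10⁶/(0.85 × 37.8 × 330)) = 66.04 mm.
A_s = 0.85 f'_c a b / f_y = 0.85 × 37.8 × 66.04 × 330 / 420 = 1667.2 mm².

A_s ≈ 1670 mm²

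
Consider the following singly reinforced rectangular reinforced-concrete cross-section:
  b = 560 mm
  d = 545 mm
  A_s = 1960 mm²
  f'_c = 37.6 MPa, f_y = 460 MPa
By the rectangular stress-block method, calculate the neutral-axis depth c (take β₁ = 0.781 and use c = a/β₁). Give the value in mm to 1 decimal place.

T = A_s f_y = 1960 × 460 = 901600 N = 901.6 kN.
Setting C = 0.85 f'_c a b equal to T: a = 901600/(0.85 × 37.6 × 560) = 50.375 mm.
With β₁ = 0.781, c = a/β₁ = 50.375/0.781 = 64.5 mm.

c ≈ 64.5 mm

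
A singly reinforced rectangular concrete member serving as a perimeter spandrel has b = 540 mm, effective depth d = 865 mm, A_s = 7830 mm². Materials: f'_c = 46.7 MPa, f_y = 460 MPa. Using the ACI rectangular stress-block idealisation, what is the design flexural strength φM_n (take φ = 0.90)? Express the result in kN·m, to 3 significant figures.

T = A_s f_y = 7830 × 460 = 3601800 N = 3601.8 kN.
From C = T: a = T/(0.85 f'_c b) = 3601800/(0.85 × 46.7 × 540) = 168.03 mm.
M_n = T(d − a/2) = 3601.8 kN × (865 − 84.015) mm = 2812.95 kN·m.
φM_n = 0.90 × 2812.95 = 2531.66 kN·m.

φM_n ≈ 2530 kN·m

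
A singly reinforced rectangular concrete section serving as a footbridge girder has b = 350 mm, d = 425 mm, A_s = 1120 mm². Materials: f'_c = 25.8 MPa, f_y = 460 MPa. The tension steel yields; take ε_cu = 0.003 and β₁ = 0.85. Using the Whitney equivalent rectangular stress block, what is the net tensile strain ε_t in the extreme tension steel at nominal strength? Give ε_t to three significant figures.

ε_t ≈ 0.0131

a = A_s f_y/(0.85 f'_c b) = 67.12 mm.
β₁ = 0.85, so c = a/β₁ = 67.12/0.85 = 78.96 mm.
From the linear strain diagram with ε_cu = 0.003: ε_t = 0.003 (d − c)/c = 0.003 × (425 − 78.96)/78.96 = 0.0131.
Since ε_t ≥ 0.005, the section is tension-controlled.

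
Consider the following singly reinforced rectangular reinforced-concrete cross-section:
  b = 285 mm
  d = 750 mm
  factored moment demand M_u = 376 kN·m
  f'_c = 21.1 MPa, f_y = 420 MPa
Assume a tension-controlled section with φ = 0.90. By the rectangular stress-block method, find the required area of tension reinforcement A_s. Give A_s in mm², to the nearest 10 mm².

A_s ≈ 1440 mm²

M_n = M_u/φ = 376/0.90 = 417.778 kN·m.
With M_n = 0.85 f'_c a b (d − a/2), solve the quadratic for a:
a = d − √(d² − 2M_n/(0.85 f'_c b)) = 750 − √(750² − 2 × 417.778×10⁶/(0.85 × 21.1 × 285)) = 118.31 mm.
A_s = 0.85 f'_c a b / f_y = 0.85 × 21.1 × 118.31 × 285 / 420 = 1439.9 mm².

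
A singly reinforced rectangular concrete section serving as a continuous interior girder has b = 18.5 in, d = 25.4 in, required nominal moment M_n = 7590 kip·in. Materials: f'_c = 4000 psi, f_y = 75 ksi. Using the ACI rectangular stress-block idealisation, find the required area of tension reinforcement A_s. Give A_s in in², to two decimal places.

A_s ≈ 4.45 in²

From M_n = 0.85 f'_c a b (d − a/2):
a = d − √(d² − 2M_n/(0.85 f'_c b)) = 25.4 − √(25.4² − 2 × 7590/(0.85 × 4 × 18.5)) = 5.305 in.
A_s = 0.85 f'_c a b / f_y = 0.85 × 4 × 5.305 × 18.5 / 75 = 4.449 in².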